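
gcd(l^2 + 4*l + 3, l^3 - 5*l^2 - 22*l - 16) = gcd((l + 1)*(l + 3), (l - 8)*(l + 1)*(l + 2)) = l + 1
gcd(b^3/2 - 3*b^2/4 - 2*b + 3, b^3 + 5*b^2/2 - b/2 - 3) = b + 2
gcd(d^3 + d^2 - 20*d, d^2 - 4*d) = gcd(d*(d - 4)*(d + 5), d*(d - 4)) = d^2 - 4*d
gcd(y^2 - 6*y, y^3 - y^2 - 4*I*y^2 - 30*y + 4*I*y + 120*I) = y - 6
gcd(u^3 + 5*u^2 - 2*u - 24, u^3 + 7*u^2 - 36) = u^2 + u - 6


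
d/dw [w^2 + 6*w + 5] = 2*w + 6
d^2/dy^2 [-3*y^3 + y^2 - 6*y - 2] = 2 - 18*y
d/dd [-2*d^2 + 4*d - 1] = 4 - 4*d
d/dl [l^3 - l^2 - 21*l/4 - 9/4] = 3*l^2 - 2*l - 21/4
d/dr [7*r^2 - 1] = 14*r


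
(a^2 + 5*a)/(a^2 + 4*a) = (a + 5)/(a + 4)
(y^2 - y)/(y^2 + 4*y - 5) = y/(y + 5)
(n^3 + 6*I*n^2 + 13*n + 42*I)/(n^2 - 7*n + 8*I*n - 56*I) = (n^3 + 6*I*n^2 + 13*n + 42*I)/(n^2 + n*(-7 + 8*I) - 56*I)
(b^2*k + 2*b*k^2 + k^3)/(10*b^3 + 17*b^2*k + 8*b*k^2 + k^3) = k*(b + k)/(10*b^2 + 7*b*k + k^2)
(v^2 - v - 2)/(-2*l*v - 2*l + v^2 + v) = (v - 2)/(-2*l + v)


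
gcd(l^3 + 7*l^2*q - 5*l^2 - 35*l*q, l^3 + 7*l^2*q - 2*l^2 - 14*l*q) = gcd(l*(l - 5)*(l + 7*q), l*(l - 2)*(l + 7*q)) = l^2 + 7*l*q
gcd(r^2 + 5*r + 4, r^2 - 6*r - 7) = r + 1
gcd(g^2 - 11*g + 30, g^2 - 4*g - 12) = g - 6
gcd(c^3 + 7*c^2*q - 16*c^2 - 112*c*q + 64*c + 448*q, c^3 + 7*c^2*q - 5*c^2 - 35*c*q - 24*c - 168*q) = c^2 + 7*c*q - 8*c - 56*q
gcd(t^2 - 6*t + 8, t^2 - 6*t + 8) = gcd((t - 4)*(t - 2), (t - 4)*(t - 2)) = t^2 - 6*t + 8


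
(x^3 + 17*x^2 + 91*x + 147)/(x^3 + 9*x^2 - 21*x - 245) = (x + 3)/(x - 5)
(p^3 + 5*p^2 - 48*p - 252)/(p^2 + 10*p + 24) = (p^2 - p - 42)/(p + 4)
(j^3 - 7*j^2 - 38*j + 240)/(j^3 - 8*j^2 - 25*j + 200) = (j + 6)/(j + 5)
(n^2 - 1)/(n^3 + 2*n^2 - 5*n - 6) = (n - 1)/(n^2 + n - 6)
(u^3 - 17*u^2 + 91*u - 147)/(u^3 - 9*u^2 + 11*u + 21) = (u - 7)/(u + 1)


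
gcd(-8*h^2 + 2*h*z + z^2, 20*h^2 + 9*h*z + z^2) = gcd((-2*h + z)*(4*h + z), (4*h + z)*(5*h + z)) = 4*h + z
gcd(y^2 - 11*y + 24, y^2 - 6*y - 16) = y - 8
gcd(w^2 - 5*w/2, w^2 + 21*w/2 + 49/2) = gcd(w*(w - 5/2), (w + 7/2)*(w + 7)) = 1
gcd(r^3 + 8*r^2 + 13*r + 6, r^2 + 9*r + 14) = 1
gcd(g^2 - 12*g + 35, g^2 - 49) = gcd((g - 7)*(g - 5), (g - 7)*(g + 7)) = g - 7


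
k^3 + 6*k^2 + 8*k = k*(k + 2)*(k + 4)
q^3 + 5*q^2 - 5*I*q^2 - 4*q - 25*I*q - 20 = (q + 5)*(q - 4*I)*(q - I)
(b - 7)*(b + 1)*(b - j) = b^3 - b^2*j - 6*b^2 + 6*b*j - 7*b + 7*j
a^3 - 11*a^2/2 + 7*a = a*(a - 7/2)*(a - 2)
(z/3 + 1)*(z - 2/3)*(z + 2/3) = z^3/3 + z^2 - 4*z/27 - 4/9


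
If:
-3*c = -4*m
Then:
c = 4*m/3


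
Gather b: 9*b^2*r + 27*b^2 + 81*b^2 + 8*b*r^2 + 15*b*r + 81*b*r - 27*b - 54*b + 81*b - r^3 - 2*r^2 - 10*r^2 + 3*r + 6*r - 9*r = b^2*(9*r + 108) + b*(8*r^2 + 96*r) - r^3 - 12*r^2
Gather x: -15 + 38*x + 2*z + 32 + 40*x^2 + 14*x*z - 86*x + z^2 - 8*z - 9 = 40*x^2 + x*(14*z - 48) + z^2 - 6*z + 8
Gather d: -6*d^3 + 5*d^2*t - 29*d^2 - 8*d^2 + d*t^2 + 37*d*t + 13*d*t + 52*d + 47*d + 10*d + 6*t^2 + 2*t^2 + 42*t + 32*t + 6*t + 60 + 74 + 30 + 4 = -6*d^3 + d^2*(5*t - 37) + d*(t^2 + 50*t + 109) + 8*t^2 + 80*t + 168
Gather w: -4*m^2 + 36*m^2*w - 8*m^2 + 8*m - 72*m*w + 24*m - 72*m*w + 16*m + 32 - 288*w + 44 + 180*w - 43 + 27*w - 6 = -12*m^2 + 48*m + w*(36*m^2 - 144*m - 81) + 27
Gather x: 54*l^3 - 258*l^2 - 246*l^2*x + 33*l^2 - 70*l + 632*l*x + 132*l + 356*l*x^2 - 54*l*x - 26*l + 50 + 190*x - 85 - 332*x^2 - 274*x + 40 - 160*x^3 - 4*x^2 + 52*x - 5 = 54*l^3 - 225*l^2 + 36*l - 160*x^3 + x^2*(356*l - 336) + x*(-246*l^2 + 578*l - 32)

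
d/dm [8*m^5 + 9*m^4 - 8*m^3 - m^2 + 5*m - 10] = 40*m^4 + 36*m^3 - 24*m^2 - 2*m + 5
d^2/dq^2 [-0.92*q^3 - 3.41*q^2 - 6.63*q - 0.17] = -5.52*q - 6.82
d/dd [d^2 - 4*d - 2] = 2*d - 4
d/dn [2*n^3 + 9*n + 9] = 6*n^2 + 9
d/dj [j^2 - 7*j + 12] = 2*j - 7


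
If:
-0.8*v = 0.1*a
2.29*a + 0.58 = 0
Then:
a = -0.25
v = 0.03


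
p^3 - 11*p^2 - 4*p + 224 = (p - 8)*(p - 7)*(p + 4)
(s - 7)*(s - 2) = s^2 - 9*s + 14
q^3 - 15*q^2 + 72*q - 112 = (q - 7)*(q - 4)^2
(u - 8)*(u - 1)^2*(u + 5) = u^4 - 5*u^3 - 33*u^2 + 77*u - 40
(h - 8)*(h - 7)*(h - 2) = h^3 - 17*h^2 + 86*h - 112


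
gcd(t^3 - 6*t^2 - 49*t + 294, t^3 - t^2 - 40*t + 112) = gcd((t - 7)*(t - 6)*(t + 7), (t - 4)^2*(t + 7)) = t + 7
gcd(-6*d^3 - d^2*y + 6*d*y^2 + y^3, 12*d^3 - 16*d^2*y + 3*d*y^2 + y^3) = -6*d^2 + 5*d*y + y^2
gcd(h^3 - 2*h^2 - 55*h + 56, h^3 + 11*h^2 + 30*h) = 1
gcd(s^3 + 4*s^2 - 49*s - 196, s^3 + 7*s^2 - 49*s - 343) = s^2 - 49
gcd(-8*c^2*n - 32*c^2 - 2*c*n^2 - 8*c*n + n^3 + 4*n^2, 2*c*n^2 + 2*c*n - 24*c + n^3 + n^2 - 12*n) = 2*c*n + 8*c + n^2 + 4*n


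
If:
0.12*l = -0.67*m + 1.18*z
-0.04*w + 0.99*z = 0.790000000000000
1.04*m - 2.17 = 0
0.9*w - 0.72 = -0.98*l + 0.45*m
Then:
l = -2.14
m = 2.09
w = 4.18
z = 0.97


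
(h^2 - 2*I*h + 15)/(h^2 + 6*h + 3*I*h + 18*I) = (h - 5*I)/(h + 6)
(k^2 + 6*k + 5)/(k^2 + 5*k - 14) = (k^2 + 6*k + 5)/(k^2 + 5*k - 14)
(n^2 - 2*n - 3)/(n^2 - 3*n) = (n + 1)/n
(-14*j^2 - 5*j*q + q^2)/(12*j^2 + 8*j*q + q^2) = (-7*j + q)/(6*j + q)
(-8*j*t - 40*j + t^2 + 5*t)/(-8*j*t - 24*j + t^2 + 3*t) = (t + 5)/(t + 3)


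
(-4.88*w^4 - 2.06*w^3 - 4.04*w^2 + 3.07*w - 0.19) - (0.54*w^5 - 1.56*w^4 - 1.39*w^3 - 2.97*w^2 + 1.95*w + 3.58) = -0.54*w^5 - 3.32*w^4 - 0.67*w^3 - 1.07*w^2 + 1.12*w - 3.77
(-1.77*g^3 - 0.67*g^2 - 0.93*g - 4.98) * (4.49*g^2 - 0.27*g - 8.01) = -7.9473*g^5 - 2.5304*g^4 + 10.1829*g^3 - 16.7424*g^2 + 8.7939*g + 39.8898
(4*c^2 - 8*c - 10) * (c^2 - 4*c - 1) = 4*c^4 - 24*c^3 + 18*c^2 + 48*c + 10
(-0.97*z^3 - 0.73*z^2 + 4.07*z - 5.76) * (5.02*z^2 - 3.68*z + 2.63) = -4.8694*z^5 - 0.0949999999999998*z^4 + 20.5667*z^3 - 45.8127*z^2 + 31.9009*z - 15.1488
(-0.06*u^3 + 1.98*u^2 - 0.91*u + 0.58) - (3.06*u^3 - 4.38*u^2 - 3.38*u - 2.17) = -3.12*u^3 + 6.36*u^2 + 2.47*u + 2.75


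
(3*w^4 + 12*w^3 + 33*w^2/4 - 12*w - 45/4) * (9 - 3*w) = -9*w^5 - 9*w^4 + 333*w^3/4 + 441*w^2/4 - 297*w/4 - 405/4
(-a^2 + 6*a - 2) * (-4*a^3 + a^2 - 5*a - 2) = 4*a^5 - 25*a^4 + 19*a^3 - 30*a^2 - 2*a + 4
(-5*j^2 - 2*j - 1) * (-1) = 5*j^2 + 2*j + 1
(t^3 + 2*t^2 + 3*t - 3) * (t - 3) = t^4 - t^3 - 3*t^2 - 12*t + 9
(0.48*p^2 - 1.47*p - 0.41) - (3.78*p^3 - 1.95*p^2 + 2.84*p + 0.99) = -3.78*p^3 + 2.43*p^2 - 4.31*p - 1.4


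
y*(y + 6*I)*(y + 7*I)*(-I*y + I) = -I*y^4 + 13*y^3 + I*y^3 - 13*y^2 + 42*I*y^2 - 42*I*y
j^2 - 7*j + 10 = (j - 5)*(j - 2)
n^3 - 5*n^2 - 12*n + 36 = (n - 6)*(n - 2)*(n + 3)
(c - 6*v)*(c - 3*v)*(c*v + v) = c^3*v - 9*c^2*v^2 + c^2*v + 18*c*v^3 - 9*c*v^2 + 18*v^3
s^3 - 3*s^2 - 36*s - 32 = (s - 8)*(s + 1)*(s + 4)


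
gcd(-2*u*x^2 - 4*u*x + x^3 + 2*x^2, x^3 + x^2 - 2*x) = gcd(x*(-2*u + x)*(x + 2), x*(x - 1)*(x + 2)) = x^2 + 2*x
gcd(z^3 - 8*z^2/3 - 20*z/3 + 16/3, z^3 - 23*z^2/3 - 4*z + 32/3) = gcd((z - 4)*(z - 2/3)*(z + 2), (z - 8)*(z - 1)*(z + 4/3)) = 1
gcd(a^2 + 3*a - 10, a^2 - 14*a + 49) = 1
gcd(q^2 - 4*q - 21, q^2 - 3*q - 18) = q + 3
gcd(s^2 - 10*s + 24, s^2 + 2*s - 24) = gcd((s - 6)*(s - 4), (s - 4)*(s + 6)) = s - 4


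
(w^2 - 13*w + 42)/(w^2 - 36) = (w - 7)/(w + 6)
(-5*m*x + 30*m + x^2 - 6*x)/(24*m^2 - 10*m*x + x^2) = (-5*m*x + 30*m + x^2 - 6*x)/(24*m^2 - 10*m*x + x^2)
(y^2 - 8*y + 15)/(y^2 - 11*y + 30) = (y - 3)/(y - 6)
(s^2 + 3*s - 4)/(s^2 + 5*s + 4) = (s - 1)/(s + 1)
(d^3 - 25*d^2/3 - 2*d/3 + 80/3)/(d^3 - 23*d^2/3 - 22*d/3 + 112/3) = (3*d + 5)/(3*d + 7)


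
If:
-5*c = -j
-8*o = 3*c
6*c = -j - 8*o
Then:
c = 0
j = 0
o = 0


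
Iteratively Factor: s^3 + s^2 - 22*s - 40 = (s - 5)*(s^2 + 6*s + 8) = (s - 5)*(s + 4)*(s + 2)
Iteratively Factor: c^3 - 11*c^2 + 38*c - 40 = (c - 2)*(c^2 - 9*c + 20) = (c - 5)*(c - 2)*(c - 4)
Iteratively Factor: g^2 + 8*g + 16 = (g + 4)*(g + 4)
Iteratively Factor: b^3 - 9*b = (b - 3)*(b^2 + 3*b) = b*(b - 3)*(b + 3)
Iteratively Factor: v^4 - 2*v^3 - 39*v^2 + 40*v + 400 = (v + 4)*(v^3 - 6*v^2 - 15*v + 100) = (v - 5)*(v + 4)*(v^2 - v - 20) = (v - 5)^2*(v + 4)*(v + 4)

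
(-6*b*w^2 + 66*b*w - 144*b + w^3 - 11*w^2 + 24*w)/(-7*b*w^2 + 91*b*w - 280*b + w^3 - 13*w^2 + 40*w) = (-6*b*w + 18*b + w^2 - 3*w)/(-7*b*w + 35*b + w^2 - 5*w)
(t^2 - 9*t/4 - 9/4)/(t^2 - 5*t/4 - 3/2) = (t - 3)/(t - 2)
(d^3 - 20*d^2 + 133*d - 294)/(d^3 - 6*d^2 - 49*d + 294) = (d - 7)/(d + 7)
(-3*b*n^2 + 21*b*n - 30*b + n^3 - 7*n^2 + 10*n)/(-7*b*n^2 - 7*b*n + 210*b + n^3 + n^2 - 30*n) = (3*b*n - 6*b - n^2 + 2*n)/(7*b*n + 42*b - n^2 - 6*n)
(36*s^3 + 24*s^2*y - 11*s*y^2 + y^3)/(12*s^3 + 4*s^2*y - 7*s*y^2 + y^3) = (-6*s + y)/(-2*s + y)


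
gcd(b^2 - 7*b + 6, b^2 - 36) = b - 6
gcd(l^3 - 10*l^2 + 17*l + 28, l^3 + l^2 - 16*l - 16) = l^2 - 3*l - 4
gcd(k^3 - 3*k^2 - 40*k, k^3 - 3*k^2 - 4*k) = k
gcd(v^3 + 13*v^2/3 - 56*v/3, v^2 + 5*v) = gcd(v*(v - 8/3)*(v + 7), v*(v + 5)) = v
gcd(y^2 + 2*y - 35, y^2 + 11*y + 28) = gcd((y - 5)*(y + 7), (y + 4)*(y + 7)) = y + 7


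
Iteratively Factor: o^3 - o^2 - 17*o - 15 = (o + 1)*(o^2 - 2*o - 15) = (o - 5)*(o + 1)*(o + 3)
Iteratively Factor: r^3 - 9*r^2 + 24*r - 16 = (r - 1)*(r^2 - 8*r + 16) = (r - 4)*(r - 1)*(r - 4)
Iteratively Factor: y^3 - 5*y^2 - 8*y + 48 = (y - 4)*(y^2 - y - 12) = (y - 4)^2*(y + 3)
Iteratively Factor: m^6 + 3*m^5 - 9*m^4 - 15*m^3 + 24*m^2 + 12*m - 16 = (m - 2)*(m^5 + 5*m^4 + m^3 - 13*m^2 - 2*m + 8) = (m - 2)*(m + 2)*(m^4 + 3*m^3 - 5*m^2 - 3*m + 4) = (m - 2)*(m - 1)*(m + 2)*(m^3 + 4*m^2 - m - 4) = (m - 2)*(m - 1)*(m + 2)*(m + 4)*(m^2 - 1) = (m - 2)*(m - 1)^2*(m + 2)*(m + 4)*(m + 1)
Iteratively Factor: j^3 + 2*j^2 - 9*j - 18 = (j - 3)*(j^2 + 5*j + 6) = (j - 3)*(j + 3)*(j + 2)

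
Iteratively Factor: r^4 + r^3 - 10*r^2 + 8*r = (r + 4)*(r^3 - 3*r^2 + 2*r) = (r - 1)*(r + 4)*(r^2 - 2*r) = (r - 2)*(r - 1)*(r + 4)*(r)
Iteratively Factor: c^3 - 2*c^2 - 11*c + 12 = (c - 4)*(c^2 + 2*c - 3) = (c - 4)*(c - 1)*(c + 3)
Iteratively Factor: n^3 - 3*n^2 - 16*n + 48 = (n - 3)*(n^2 - 16) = (n - 3)*(n + 4)*(n - 4)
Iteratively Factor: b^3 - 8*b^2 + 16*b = (b)*(b^2 - 8*b + 16) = b*(b - 4)*(b - 4)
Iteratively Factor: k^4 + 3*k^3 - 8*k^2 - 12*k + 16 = (k + 2)*(k^3 + k^2 - 10*k + 8) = (k - 2)*(k + 2)*(k^2 + 3*k - 4) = (k - 2)*(k + 2)*(k + 4)*(k - 1)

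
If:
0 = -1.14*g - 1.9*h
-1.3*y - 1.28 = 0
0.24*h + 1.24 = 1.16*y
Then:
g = 16.54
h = -9.93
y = -0.98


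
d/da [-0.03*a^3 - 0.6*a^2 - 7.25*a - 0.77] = -0.09*a^2 - 1.2*a - 7.25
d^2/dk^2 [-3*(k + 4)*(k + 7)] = -6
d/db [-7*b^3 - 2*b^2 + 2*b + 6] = -21*b^2 - 4*b + 2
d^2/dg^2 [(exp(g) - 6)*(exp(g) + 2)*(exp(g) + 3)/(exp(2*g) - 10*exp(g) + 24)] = (exp(3*g) - 12*exp(2*g) + 90*exp(g) + 104)*exp(g)/(exp(3*g) - 12*exp(2*g) + 48*exp(g) - 64)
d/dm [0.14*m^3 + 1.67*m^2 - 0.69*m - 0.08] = 0.42*m^2 + 3.34*m - 0.69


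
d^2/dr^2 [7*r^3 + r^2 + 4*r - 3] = 42*r + 2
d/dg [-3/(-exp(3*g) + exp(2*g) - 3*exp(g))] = 3*(-3*exp(2*g) + 2*exp(g) - 3)*exp(-g)/(exp(2*g) - exp(g) + 3)^2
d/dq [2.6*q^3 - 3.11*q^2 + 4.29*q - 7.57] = 7.8*q^2 - 6.22*q + 4.29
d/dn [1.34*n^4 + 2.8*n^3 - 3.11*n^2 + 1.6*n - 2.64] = 5.36*n^3 + 8.4*n^2 - 6.22*n + 1.6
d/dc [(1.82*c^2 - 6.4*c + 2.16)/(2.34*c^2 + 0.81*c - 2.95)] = (16.4502*c^2 - 20.8468*c + 17.1304)/(5.4756*c^4 + 3.7908*c^3 - 13.1499*c^2 - 4.779*c + 8.7025)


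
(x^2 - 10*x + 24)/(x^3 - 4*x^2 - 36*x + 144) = 1/(x + 6)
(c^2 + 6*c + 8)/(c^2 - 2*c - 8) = (c + 4)/(c - 4)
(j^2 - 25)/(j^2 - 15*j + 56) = (j^2 - 25)/(j^2 - 15*j + 56)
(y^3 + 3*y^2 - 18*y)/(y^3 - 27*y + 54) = y/(y - 3)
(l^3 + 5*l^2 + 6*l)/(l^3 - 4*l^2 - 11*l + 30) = l*(l + 2)/(l^2 - 7*l + 10)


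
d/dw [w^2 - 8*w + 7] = 2*w - 8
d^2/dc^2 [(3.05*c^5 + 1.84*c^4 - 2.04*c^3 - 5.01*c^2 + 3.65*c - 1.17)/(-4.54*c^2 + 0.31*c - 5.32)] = (-377.19228*c^7 - 7.16956799999997*c^6 - 1313.968284*c^5 - 116.806056*c^4 - 1912.40782*c^3 - 1226.442936*c^2 + 865.487748*c + 215.25821)/(93.576664*c^6 - 19.168788*c^5 + 330.270018*c^4 - 44.953999*c^3 + 387.012444*c^2 - 26.321232*c + 150.568768)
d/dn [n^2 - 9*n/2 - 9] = 2*n - 9/2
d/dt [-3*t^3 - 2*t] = -9*t^2 - 2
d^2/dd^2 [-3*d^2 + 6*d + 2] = -6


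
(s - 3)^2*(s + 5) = s^3 - s^2 - 21*s + 45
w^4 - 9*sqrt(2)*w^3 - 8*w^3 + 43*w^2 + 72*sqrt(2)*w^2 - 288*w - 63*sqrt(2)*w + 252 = (w - 7)*(w - 1)*(w - 6*sqrt(2))*(w - 3*sqrt(2))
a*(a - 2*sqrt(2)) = a^2 - 2*sqrt(2)*a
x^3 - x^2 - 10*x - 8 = (x - 4)*(x + 1)*(x + 2)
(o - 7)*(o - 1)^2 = o^3 - 9*o^2 + 15*o - 7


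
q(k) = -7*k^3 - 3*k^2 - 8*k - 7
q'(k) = -21*k^2 - 6*k - 8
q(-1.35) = 15.56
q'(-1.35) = -38.17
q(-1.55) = 24.26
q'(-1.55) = -49.15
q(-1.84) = 41.17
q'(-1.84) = -68.06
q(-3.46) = 274.72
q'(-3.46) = -238.64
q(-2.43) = 95.17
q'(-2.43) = -117.42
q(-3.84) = 375.84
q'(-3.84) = -294.62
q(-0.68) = -0.75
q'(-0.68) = -13.63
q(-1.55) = 24.26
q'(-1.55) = -49.15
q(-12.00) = 11753.00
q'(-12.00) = -2960.00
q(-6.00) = 1445.00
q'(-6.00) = -728.00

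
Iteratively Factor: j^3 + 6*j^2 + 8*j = (j + 4)*(j^2 + 2*j) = j*(j + 4)*(j + 2)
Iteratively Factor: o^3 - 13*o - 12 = (o - 4)*(o^2 + 4*o + 3) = (o - 4)*(o + 3)*(o + 1)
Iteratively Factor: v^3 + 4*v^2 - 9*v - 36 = (v - 3)*(v^2 + 7*v + 12) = (v - 3)*(v + 4)*(v + 3)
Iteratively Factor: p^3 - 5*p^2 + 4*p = (p - 1)*(p^2 - 4*p) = (p - 4)*(p - 1)*(p)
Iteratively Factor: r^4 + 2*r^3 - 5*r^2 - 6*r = (r + 3)*(r^3 - r^2 - 2*r) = r*(r + 3)*(r^2 - r - 2) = r*(r - 2)*(r + 3)*(r + 1)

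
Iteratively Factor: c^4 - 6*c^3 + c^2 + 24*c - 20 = (c - 1)*(c^3 - 5*c^2 - 4*c + 20) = (c - 5)*(c - 1)*(c^2 - 4) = (c - 5)*(c - 2)*(c - 1)*(c + 2)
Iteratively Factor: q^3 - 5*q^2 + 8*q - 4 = (q - 2)*(q^2 - 3*q + 2) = (q - 2)*(q - 1)*(q - 2)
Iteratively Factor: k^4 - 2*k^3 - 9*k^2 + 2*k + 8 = (k + 2)*(k^3 - 4*k^2 - k + 4) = (k + 1)*(k + 2)*(k^2 - 5*k + 4) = (k - 4)*(k + 1)*(k + 2)*(k - 1)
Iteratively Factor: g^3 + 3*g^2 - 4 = (g - 1)*(g^2 + 4*g + 4) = (g - 1)*(g + 2)*(g + 2)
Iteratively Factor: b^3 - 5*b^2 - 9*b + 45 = (b + 3)*(b^2 - 8*b + 15) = (b - 3)*(b + 3)*(b - 5)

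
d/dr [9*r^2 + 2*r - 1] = 18*r + 2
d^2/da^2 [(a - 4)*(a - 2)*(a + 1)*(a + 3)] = 12*a^2 - 12*a - 26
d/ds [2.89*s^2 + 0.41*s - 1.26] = 5.78*s + 0.41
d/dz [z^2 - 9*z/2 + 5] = 2*z - 9/2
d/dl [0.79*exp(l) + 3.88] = 0.79*exp(l)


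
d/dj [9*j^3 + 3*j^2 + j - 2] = 27*j^2 + 6*j + 1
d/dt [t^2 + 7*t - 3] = 2*t + 7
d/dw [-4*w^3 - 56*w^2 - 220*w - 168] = -12*w^2 - 112*w - 220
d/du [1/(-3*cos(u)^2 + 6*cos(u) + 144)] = 2*(1 - cos(u))*sin(u)/(3*(sin(u)^2 + 2*cos(u) + 47)^2)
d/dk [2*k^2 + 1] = 4*k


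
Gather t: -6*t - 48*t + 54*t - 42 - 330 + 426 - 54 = 0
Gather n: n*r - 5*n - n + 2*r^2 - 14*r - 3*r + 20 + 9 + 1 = n*(r - 6) + 2*r^2 - 17*r + 30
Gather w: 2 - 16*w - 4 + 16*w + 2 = 0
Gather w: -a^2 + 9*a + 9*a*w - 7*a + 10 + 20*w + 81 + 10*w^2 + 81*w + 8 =-a^2 + 2*a + 10*w^2 + w*(9*a + 101) + 99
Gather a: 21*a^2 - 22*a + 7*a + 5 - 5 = 21*a^2 - 15*a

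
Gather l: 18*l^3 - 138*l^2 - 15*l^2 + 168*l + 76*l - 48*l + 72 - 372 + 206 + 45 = 18*l^3 - 153*l^2 + 196*l - 49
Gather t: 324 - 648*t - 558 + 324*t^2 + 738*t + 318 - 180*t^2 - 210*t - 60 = 144*t^2 - 120*t + 24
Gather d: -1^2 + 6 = 5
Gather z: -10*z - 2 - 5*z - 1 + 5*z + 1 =-10*z - 2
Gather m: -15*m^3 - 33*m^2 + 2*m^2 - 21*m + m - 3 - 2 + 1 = -15*m^3 - 31*m^2 - 20*m - 4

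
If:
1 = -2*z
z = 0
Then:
No Solution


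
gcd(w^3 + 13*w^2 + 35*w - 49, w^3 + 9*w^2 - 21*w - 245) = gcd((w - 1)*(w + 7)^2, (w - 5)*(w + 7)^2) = w^2 + 14*w + 49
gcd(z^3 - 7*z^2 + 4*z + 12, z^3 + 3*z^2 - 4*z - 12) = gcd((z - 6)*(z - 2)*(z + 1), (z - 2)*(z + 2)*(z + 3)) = z - 2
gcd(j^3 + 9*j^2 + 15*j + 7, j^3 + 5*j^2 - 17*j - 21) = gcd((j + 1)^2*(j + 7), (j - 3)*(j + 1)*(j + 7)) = j^2 + 8*j + 7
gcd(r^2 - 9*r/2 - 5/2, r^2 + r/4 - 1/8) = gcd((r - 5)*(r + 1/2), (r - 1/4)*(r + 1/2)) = r + 1/2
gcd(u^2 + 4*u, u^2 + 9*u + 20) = u + 4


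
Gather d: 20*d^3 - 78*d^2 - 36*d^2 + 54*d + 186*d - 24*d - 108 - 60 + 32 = 20*d^3 - 114*d^2 + 216*d - 136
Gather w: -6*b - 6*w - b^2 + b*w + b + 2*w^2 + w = -b^2 - 5*b + 2*w^2 + w*(b - 5)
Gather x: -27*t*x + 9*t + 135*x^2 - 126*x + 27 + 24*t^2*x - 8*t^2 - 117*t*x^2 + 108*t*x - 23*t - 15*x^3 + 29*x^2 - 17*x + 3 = -8*t^2 - 14*t - 15*x^3 + x^2*(164 - 117*t) + x*(24*t^2 + 81*t - 143) + 30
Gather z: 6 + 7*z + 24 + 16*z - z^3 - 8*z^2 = -z^3 - 8*z^2 + 23*z + 30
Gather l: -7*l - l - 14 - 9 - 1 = -8*l - 24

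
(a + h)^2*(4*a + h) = 4*a^3 + 9*a^2*h + 6*a*h^2 + h^3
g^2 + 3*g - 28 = (g - 4)*(g + 7)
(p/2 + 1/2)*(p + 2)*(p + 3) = p^3/2 + 3*p^2 + 11*p/2 + 3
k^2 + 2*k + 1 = (k + 1)^2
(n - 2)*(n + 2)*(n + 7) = n^3 + 7*n^2 - 4*n - 28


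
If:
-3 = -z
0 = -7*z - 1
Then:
No Solution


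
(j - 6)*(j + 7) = j^2 + j - 42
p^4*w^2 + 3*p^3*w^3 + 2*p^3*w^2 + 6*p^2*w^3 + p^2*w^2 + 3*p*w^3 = p*(p + 3*w)*(p*w + w)^2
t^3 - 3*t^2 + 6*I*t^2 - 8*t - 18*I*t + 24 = (t - 3)*(t + 2*I)*(t + 4*I)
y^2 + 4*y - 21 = (y - 3)*(y + 7)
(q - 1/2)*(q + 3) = q^2 + 5*q/2 - 3/2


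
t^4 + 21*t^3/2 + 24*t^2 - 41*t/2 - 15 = (t - 1)*(t + 1/2)*(t + 5)*(t + 6)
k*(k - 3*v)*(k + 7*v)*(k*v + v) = k^4*v + 4*k^3*v^2 + k^3*v - 21*k^2*v^3 + 4*k^2*v^2 - 21*k*v^3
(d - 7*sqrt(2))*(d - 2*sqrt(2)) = d^2 - 9*sqrt(2)*d + 28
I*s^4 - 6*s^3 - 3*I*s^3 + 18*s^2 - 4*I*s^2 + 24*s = s*(s - 4)*(s + 6*I)*(I*s + I)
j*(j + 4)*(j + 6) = j^3 + 10*j^2 + 24*j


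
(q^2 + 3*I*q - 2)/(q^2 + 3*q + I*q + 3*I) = (q + 2*I)/(q + 3)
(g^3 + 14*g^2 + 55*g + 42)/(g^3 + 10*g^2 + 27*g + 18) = (g + 7)/(g + 3)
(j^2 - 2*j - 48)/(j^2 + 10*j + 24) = (j - 8)/(j + 4)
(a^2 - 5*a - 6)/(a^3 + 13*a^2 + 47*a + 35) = (a - 6)/(a^2 + 12*a + 35)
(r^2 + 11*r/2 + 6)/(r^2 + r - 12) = (r + 3/2)/(r - 3)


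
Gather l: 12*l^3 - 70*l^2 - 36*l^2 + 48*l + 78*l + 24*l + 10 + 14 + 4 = 12*l^3 - 106*l^2 + 150*l + 28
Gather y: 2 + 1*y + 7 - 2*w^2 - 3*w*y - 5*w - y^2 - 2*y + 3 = -2*w^2 - 5*w - y^2 + y*(-3*w - 1) + 12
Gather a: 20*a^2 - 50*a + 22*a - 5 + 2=20*a^2 - 28*a - 3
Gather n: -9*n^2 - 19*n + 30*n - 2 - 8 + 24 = -9*n^2 + 11*n + 14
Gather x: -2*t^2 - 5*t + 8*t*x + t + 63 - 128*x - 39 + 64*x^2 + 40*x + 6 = -2*t^2 - 4*t + 64*x^2 + x*(8*t - 88) + 30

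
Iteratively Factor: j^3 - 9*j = (j)*(j^2 - 9) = j*(j + 3)*(j - 3)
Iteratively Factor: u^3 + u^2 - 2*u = (u + 2)*(u^2 - u) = (u - 1)*(u + 2)*(u)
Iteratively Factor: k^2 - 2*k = (k)*(k - 2)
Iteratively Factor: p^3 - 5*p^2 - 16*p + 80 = (p - 5)*(p^2 - 16) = (p - 5)*(p - 4)*(p + 4)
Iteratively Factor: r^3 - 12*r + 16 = (r + 4)*(r^2 - 4*r + 4) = (r - 2)*(r + 4)*(r - 2)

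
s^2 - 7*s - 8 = (s - 8)*(s + 1)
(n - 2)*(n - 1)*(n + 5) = n^3 + 2*n^2 - 13*n + 10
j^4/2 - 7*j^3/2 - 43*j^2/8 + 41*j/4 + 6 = (j/2 + 1)*(j - 8)*(j - 3/2)*(j + 1/2)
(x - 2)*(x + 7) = x^2 + 5*x - 14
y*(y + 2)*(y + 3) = y^3 + 5*y^2 + 6*y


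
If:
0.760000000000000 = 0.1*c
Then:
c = 7.60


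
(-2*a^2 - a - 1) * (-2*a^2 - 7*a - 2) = 4*a^4 + 16*a^3 + 13*a^2 + 9*a + 2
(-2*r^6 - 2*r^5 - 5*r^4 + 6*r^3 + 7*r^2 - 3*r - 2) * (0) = 0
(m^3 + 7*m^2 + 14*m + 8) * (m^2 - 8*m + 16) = m^5 - m^4 - 26*m^3 + 8*m^2 + 160*m + 128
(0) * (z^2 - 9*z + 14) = 0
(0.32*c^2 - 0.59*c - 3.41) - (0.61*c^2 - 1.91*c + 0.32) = -0.29*c^2 + 1.32*c - 3.73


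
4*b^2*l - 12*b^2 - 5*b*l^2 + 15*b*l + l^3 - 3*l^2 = (-4*b + l)*(-b + l)*(l - 3)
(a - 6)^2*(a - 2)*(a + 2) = a^4 - 12*a^3 + 32*a^2 + 48*a - 144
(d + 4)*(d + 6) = d^2 + 10*d + 24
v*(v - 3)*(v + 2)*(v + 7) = v^4 + 6*v^3 - 13*v^2 - 42*v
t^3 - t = t*(t - 1)*(t + 1)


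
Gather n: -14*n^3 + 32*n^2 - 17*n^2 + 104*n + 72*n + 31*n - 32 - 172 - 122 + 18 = -14*n^3 + 15*n^2 + 207*n - 308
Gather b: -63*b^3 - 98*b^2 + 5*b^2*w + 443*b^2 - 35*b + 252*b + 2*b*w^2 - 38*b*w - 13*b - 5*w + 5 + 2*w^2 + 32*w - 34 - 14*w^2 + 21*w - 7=-63*b^3 + b^2*(5*w + 345) + b*(2*w^2 - 38*w + 204) - 12*w^2 + 48*w - 36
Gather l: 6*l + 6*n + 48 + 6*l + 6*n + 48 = 12*l + 12*n + 96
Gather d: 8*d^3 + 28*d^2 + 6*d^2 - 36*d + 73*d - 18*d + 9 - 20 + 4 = 8*d^3 + 34*d^2 + 19*d - 7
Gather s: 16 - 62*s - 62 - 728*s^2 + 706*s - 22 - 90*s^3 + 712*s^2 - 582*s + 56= -90*s^3 - 16*s^2 + 62*s - 12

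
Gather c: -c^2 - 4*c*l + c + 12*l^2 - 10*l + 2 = -c^2 + c*(1 - 4*l) + 12*l^2 - 10*l + 2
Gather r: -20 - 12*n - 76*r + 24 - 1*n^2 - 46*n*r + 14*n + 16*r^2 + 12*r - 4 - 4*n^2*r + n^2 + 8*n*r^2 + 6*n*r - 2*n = r^2*(8*n + 16) + r*(-4*n^2 - 40*n - 64)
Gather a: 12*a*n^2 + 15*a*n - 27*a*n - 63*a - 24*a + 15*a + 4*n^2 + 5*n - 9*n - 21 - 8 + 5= a*(12*n^2 - 12*n - 72) + 4*n^2 - 4*n - 24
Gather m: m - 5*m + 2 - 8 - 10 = -4*m - 16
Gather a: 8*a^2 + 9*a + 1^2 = 8*a^2 + 9*a + 1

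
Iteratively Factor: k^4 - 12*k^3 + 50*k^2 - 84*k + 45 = (k - 5)*(k^3 - 7*k^2 + 15*k - 9) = (k - 5)*(k - 3)*(k^2 - 4*k + 3) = (k - 5)*(k - 3)*(k - 1)*(k - 3)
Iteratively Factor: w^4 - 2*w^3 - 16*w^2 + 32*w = (w - 4)*(w^3 + 2*w^2 - 8*w) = (w - 4)*(w - 2)*(w^2 + 4*w) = (w - 4)*(w - 2)*(w + 4)*(w)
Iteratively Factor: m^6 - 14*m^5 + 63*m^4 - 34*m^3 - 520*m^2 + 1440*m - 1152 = (m + 3)*(m^5 - 17*m^4 + 114*m^3 - 376*m^2 + 608*m - 384) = (m - 2)*(m + 3)*(m^4 - 15*m^3 + 84*m^2 - 208*m + 192) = (m - 4)*(m - 2)*(m + 3)*(m^3 - 11*m^2 + 40*m - 48) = (m - 4)^2*(m - 2)*(m + 3)*(m^2 - 7*m + 12) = (m - 4)^3*(m - 2)*(m + 3)*(m - 3)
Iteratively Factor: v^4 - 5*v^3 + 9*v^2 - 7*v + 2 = (v - 1)*(v^3 - 4*v^2 + 5*v - 2) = (v - 2)*(v - 1)*(v^2 - 2*v + 1) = (v - 2)*(v - 1)^2*(v - 1)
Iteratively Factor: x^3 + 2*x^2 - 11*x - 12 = (x + 1)*(x^2 + x - 12) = (x - 3)*(x + 1)*(x + 4)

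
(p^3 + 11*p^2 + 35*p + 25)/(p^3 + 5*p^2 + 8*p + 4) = (p^2 + 10*p + 25)/(p^2 + 4*p + 4)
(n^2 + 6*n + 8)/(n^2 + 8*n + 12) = (n + 4)/(n + 6)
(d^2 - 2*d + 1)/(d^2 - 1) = (d - 1)/(d + 1)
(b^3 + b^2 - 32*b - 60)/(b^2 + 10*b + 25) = (b^2 - 4*b - 12)/(b + 5)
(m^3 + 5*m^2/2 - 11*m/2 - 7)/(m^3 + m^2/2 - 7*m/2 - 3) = (2*m + 7)/(2*m + 3)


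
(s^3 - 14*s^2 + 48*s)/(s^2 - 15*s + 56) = s*(s - 6)/(s - 7)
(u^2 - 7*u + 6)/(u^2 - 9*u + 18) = (u - 1)/(u - 3)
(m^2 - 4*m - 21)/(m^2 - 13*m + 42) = (m + 3)/(m - 6)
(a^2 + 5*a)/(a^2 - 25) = a/(a - 5)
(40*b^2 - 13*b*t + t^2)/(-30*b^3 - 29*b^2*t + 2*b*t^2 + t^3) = (-8*b + t)/(6*b^2 + 7*b*t + t^2)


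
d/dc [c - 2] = 1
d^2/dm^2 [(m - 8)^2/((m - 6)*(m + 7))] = 2*(-17*m^3 + 318*m^2 - 1824*m + 3844)/(m^6 + 3*m^5 - 123*m^4 - 251*m^3 + 5166*m^2 + 5292*m - 74088)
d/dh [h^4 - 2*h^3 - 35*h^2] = 2*h*(2*h^2 - 3*h - 35)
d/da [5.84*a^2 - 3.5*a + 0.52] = 11.68*a - 3.5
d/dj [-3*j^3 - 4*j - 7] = -9*j^2 - 4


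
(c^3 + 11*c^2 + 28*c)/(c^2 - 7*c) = (c^2 + 11*c + 28)/(c - 7)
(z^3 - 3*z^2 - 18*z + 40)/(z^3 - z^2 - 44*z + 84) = (z^2 - z - 20)/(z^2 + z - 42)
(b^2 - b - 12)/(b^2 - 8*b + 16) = (b + 3)/(b - 4)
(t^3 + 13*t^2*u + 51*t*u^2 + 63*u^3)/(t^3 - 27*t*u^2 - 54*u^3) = (t + 7*u)/(t - 6*u)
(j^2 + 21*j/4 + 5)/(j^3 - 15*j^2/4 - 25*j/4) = (j + 4)/(j*(j - 5))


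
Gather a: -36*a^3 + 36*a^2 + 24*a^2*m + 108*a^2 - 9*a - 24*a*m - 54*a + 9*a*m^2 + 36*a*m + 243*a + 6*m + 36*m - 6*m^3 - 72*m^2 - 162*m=-36*a^3 + a^2*(24*m + 144) + a*(9*m^2 + 12*m + 180) - 6*m^3 - 72*m^2 - 120*m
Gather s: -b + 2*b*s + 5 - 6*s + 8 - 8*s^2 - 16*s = -b - 8*s^2 + s*(2*b - 22) + 13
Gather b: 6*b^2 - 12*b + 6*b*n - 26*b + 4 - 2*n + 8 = 6*b^2 + b*(6*n - 38) - 2*n + 12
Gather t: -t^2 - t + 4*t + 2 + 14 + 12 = -t^2 + 3*t + 28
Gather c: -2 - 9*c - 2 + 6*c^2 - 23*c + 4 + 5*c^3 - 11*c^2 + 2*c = 5*c^3 - 5*c^2 - 30*c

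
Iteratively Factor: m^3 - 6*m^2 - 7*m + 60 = (m - 4)*(m^2 - 2*m - 15) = (m - 4)*(m + 3)*(m - 5)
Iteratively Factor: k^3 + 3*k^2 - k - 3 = (k + 3)*(k^2 - 1) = (k + 1)*(k + 3)*(k - 1)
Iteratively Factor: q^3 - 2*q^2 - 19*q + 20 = (q - 1)*(q^2 - q - 20) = (q - 5)*(q - 1)*(q + 4)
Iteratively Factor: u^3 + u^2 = (u + 1)*(u^2) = u*(u + 1)*(u)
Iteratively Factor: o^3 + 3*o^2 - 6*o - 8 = (o + 4)*(o^2 - o - 2) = (o + 1)*(o + 4)*(o - 2)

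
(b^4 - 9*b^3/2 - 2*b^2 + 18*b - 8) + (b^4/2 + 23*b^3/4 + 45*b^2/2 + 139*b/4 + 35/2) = 3*b^4/2 + 5*b^3/4 + 41*b^2/2 + 211*b/4 + 19/2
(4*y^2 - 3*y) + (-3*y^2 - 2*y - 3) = y^2 - 5*y - 3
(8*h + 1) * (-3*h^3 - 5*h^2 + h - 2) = -24*h^4 - 43*h^3 + 3*h^2 - 15*h - 2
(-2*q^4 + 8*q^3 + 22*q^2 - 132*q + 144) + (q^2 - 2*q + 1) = -2*q^4 + 8*q^3 + 23*q^2 - 134*q + 145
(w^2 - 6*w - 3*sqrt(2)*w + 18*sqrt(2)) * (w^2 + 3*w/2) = w^4 - 9*w^3/2 - 3*sqrt(2)*w^3 - 9*w^2 + 27*sqrt(2)*w^2/2 + 27*sqrt(2)*w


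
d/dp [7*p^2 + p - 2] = 14*p + 1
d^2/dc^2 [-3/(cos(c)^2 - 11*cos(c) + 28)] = 3*(4*sin(c)^4 - 11*sin(c)^2 + 1397*cos(c)/4 - 33*cos(3*c)/4 - 179)/((cos(c) - 7)^3*(cos(c) - 4)^3)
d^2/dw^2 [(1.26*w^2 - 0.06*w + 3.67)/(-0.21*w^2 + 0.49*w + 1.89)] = (-5.55111512312578e-17*w^4 - 0.254016*w^3 - 3.971646*w^2 + 2.408742*w - 13.788404)/(0.009261*w^6 - 0.064827*w^5 - 0.098784*w^4 + 1.049237*w^3 + 0.889056*w^2 - 5.250987*w - 6.751269)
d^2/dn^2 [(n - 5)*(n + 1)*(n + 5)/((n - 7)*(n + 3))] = 32*(n^3 + 15*n^2 + 3*n + 101)/(n^6 - 12*n^5 - 15*n^4 + 440*n^3 + 315*n^2 - 5292*n - 9261)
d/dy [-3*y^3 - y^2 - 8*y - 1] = -9*y^2 - 2*y - 8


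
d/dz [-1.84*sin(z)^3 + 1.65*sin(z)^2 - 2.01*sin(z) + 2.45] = (-5.52*sin(z)^2 + 3.3*sin(z) - 2.01)*cos(z)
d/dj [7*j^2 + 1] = 14*j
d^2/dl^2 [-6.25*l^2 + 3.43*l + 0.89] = -12.5000000000000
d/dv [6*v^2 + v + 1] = 12*v + 1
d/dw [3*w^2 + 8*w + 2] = 6*w + 8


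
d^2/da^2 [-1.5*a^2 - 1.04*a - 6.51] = -3.00000000000000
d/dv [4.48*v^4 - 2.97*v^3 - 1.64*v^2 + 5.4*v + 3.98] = 17.92*v^3 - 8.91*v^2 - 3.28*v + 5.4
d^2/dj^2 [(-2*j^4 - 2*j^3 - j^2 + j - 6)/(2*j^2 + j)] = 4*(-4*j^6 - 6*j^5 - 3*j^4 + 2*j^3 - 36*j^2 - 18*j - 3)/(j^3*(8*j^3 + 12*j^2 + 6*j + 1))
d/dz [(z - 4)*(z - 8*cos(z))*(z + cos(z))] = (4 - z)*(z - 8*cos(z))*(sin(z) - 1) + (z - 4)*(z + cos(z))*(8*sin(z) + 1) + (z - 8*cos(z))*(z + cos(z))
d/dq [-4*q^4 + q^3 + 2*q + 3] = -16*q^3 + 3*q^2 + 2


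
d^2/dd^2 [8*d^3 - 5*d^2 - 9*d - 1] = 48*d - 10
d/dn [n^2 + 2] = 2*n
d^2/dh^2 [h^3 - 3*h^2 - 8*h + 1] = 6*h - 6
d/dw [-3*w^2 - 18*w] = -6*w - 18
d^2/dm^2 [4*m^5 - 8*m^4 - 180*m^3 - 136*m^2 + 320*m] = 80*m^3 - 96*m^2 - 1080*m - 272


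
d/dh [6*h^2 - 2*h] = 12*h - 2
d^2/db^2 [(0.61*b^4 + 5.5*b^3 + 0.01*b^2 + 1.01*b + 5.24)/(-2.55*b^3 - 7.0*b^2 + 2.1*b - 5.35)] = (1.13686837721616e-13*b^7 + 129.906849999999*b^6 - 112.3866*b^5 + 229.8279*b^4 - 1131.63155*b^3 - 1043.3664*b^2 + 173.4927*b + 322.99205)/(16.581375*b^9 + 136.5525*b^8 + 333.88425*b^7 + 222.455125*b^6 + 298.0215*b^5 + 707.1645*b^4 - 262.168875*b^3 + 671.853*b^2 - 180.32175*b + 153.130375)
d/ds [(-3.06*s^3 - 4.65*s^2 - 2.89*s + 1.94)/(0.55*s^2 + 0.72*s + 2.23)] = (-1.683*s^4 - 4.4064*s^3 - 22.2299*s^2 - 22.873*s - 7.8415)/(0.3025*s^4 + 0.792*s^3 + 2.9714*s^2 + 3.2112*s + 4.9729)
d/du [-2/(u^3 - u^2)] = 2*(3*u - 2)/(u^3*(u - 1)^2)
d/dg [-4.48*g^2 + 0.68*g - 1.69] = 0.68 - 8.96*g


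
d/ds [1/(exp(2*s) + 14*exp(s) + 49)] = 2*(-exp(s) - 7)*exp(s)/(exp(2*s) + 14*exp(s) + 49)^2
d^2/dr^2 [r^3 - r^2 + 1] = 6*r - 2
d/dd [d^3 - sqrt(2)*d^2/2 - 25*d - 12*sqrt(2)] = 3*d^2 - sqrt(2)*d - 25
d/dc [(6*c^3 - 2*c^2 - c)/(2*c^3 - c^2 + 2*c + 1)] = (-2*c^4 + 28*c^3 + 13*c^2 - 4*c - 1)/(4*c^6 - 4*c^5 + 9*c^4 + 2*c^2 + 4*c + 1)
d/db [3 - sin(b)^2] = -sin(2*b)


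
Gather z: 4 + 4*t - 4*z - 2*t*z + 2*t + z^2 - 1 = 6*t + z^2 + z*(-2*t - 4) + 3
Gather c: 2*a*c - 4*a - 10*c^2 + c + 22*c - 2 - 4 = -4*a - 10*c^2 + c*(2*a + 23) - 6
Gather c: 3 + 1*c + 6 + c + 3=2*c + 12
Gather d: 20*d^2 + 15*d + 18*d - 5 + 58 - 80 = 20*d^2 + 33*d - 27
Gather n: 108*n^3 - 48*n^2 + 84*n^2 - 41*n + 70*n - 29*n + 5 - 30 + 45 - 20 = 108*n^3 + 36*n^2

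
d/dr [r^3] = 3*r^2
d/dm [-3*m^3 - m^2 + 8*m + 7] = -9*m^2 - 2*m + 8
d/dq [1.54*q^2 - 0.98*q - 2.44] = 3.08*q - 0.98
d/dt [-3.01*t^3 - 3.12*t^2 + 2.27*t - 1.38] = -9.03*t^2 - 6.24*t + 2.27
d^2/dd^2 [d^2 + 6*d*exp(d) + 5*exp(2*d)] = 6*d*exp(d) + 20*exp(2*d) + 12*exp(d) + 2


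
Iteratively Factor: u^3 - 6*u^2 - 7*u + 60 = (u - 5)*(u^2 - u - 12) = (u - 5)*(u + 3)*(u - 4)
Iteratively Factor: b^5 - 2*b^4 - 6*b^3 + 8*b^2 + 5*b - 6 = (b - 1)*(b^4 - b^3 - 7*b^2 + b + 6) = (b - 1)*(b + 1)*(b^3 - 2*b^2 - 5*b + 6) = (b - 1)*(b + 1)*(b + 2)*(b^2 - 4*b + 3) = (b - 1)^2*(b + 1)*(b + 2)*(b - 3)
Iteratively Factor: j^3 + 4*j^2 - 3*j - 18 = (j + 3)*(j^2 + j - 6) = (j - 2)*(j + 3)*(j + 3)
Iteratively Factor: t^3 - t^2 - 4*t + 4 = (t - 2)*(t^2 + t - 2) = (t - 2)*(t - 1)*(t + 2)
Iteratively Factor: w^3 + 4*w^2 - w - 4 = (w - 1)*(w^2 + 5*w + 4) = (w - 1)*(w + 1)*(w + 4)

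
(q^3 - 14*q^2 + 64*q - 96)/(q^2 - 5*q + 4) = (q^2 - 10*q + 24)/(q - 1)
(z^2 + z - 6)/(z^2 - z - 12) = (z - 2)/(z - 4)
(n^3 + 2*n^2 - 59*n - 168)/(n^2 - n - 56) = n + 3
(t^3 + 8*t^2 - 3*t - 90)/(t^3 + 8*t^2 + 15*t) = (t^2 + 3*t - 18)/(t*(t + 3))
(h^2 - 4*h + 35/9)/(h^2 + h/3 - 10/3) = (h - 7/3)/(h + 2)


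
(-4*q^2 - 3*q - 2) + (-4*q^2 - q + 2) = -8*q^2 - 4*q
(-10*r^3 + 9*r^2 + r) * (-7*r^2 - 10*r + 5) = 70*r^5 + 37*r^4 - 147*r^3 + 35*r^2 + 5*r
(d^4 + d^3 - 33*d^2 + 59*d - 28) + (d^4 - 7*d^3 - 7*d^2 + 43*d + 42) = 2*d^4 - 6*d^3 - 40*d^2 + 102*d + 14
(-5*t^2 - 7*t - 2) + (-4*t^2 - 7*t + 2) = -9*t^2 - 14*t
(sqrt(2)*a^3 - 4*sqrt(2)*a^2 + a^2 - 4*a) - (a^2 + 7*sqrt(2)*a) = sqrt(2)*a^3 - 4*sqrt(2)*a^2 - 7*sqrt(2)*a - 4*a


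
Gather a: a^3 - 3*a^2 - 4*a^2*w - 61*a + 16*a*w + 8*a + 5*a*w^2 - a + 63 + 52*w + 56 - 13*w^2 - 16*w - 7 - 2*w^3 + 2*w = a^3 + a^2*(-4*w - 3) + a*(5*w^2 + 16*w - 54) - 2*w^3 - 13*w^2 + 38*w + 112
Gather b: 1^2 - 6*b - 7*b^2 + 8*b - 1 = -7*b^2 + 2*b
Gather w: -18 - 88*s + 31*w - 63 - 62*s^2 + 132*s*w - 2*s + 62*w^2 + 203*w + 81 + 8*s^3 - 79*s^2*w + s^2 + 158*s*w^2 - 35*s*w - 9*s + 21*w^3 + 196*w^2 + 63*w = 8*s^3 - 61*s^2 - 99*s + 21*w^3 + w^2*(158*s + 258) + w*(-79*s^2 + 97*s + 297)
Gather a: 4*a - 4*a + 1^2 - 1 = 0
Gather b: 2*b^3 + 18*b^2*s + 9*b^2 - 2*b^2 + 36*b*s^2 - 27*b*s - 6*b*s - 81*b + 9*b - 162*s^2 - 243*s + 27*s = 2*b^3 + b^2*(18*s + 7) + b*(36*s^2 - 33*s - 72) - 162*s^2 - 216*s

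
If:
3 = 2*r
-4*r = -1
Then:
No Solution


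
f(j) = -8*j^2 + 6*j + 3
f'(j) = 6 - 16*j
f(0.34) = 4.12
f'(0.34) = 0.56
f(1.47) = -5.47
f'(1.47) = -17.52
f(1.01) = 0.90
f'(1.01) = -10.16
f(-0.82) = -7.30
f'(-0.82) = 19.12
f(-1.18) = -15.22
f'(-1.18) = 24.88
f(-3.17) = -96.41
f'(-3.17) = 56.72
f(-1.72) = -30.99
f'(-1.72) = 33.52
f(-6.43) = -366.34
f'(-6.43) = 108.88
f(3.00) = -51.00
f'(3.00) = -42.00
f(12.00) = -1077.00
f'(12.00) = -186.00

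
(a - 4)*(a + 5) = a^2 + a - 20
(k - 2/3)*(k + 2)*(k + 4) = k^3 + 16*k^2/3 + 4*k - 16/3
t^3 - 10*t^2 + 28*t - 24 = (t - 6)*(t - 2)^2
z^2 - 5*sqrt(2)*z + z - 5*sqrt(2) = (z + 1)*(z - 5*sqrt(2))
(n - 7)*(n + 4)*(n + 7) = n^3 + 4*n^2 - 49*n - 196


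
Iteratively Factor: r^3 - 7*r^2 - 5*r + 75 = (r - 5)*(r^2 - 2*r - 15) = (r - 5)^2*(r + 3)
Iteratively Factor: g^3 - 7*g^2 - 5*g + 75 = (g - 5)*(g^2 - 2*g - 15) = (g - 5)^2*(g + 3)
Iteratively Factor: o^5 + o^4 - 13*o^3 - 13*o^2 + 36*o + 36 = (o + 2)*(o^4 - o^3 - 11*o^2 + 9*o + 18) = (o - 2)*(o + 2)*(o^3 + o^2 - 9*o - 9) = (o - 3)*(o - 2)*(o + 2)*(o^2 + 4*o + 3) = (o - 3)*(o - 2)*(o + 2)*(o + 3)*(o + 1)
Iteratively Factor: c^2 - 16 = (c + 4)*(c - 4)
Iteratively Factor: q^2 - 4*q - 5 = (q + 1)*(q - 5)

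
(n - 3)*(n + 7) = n^2 + 4*n - 21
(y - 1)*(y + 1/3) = y^2 - 2*y/3 - 1/3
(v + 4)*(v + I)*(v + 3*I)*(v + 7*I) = v^4 + 4*v^3 + 11*I*v^3 - 31*v^2 + 44*I*v^2 - 124*v - 21*I*v - 84*I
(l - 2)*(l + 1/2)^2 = l^3 - l^2 - 7*l/4 - 1/2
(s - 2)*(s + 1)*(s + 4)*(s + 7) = s^4 + 10*s^3 + 15*s^2 - 50*s - 56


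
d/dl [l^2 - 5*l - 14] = 2*l - 5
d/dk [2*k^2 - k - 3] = 4*k - 1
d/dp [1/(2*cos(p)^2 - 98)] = sin(p)*cos(p)/(cos(p)^2 - 49)^2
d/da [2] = 0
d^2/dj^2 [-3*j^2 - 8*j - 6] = -6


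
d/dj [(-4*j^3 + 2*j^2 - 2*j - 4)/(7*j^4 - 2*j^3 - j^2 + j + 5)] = 2*(14*j^6 - 14*j^5 + 25*j^4 + 48*j^3 - 42*j^2 + 6*j - 3)/(49*j^8 - 28*j^7 - 10*j^6 + 18*j^5 + 67*j^4 - 22*j^3 - 9*j^2 + 10*j + 25)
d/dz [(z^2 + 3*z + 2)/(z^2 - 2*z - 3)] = -5/(z^2 - 6*z + 9)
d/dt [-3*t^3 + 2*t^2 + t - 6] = -9*t^2 + 4*t + 1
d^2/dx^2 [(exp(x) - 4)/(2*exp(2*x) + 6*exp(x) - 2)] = (exp(4*x) - 19*exp(3*x) - 30*exp(2*x) - 49*exp(x) - 11)*exp(x)/(2*(exp(6*x) + 9*exp(5*x) + 24*exp(4*x) + 9*exp(3*x) - 24*exp(2*x) + 9*exp(x) - 1))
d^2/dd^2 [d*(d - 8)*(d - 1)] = 6*d - 18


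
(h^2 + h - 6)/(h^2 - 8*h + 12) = (h + 3)/(h - 6)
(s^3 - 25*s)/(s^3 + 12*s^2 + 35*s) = (s - 5)/(s + 7)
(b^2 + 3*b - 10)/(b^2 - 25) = (b - 2)/(b - 5)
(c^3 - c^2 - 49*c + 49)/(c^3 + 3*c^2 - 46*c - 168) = (c^2 + 6*c - 7)/(c^2 + 10*c + 24)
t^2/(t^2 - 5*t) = t/(t - 5)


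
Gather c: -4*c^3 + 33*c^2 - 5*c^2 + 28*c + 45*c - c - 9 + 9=-4*c^3 + 28*c^2 + 72*c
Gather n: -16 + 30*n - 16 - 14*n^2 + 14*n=-14*n^2 + 44*n - 32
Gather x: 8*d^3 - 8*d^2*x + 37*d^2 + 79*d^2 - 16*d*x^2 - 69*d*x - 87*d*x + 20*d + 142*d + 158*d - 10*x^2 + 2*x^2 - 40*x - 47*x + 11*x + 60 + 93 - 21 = 8*d^3 + 116*d^2 + 320*d + x^2*(-16*d - 8) + x*(-8*d^2 - 156*d - 76) + 132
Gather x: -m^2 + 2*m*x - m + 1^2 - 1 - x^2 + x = -m^2 - m - x^2 + x*(2*m + 1)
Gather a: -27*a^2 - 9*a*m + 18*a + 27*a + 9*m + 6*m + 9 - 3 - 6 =-27*a^2 + a*(45 - 9*m) + 15*m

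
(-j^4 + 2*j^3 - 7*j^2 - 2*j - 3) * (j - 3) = -j^5 + 5*j^4 - 13*j^3 + 19*j^2 + 3*j + 9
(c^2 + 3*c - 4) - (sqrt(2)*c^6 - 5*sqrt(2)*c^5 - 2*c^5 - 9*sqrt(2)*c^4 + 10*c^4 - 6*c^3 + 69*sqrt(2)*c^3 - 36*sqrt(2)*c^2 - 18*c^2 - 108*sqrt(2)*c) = -sqrt(2)*c^6 + 2*c^5 + 5*sqrt(2)*c^5 - 10*c^4 + 9*sqrt(2)*c^4 - 69*sqrt(2)*c^3 + 6*c^3 + 19*c^2 + 36*sqrt(2)*c^2 + 3*c + 108*sqrt(2)*c - 4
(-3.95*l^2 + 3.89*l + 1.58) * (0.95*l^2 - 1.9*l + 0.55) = -3.7525*l^4 + 11.2005*l^3 - 8.0625*l^2 - 0.862499999999999*l + 0.869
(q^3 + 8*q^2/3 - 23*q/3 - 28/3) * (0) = 0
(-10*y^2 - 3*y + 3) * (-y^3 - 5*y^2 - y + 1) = 10*y^5 + 53*y^4 + 22*y^3 - 22*y^2 - 6*y + 3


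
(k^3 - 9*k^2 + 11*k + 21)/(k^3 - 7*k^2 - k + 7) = (k - 3)/(k - 1)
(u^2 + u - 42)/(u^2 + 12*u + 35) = (u - 6)/(u + 5)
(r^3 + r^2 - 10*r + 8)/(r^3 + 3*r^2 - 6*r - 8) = (r - 1)/(r + 1)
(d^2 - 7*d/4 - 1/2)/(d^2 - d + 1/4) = (4*d^2 - 7*d - 2)/(4*d^2 - 4*d + 1)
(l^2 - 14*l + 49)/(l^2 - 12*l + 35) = (l - 7)/(l - 5)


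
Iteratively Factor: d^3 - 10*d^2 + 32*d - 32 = (d - 4)*(d^2 - 6*d + 8) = (d - 4)*(d - 2)*(d - 4)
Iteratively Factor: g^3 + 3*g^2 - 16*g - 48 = (g + 4)*(g^2 - g - 12) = (g + 3)*(g + 4)*(g - 4)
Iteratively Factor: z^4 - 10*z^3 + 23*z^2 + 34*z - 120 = (z - 5)*(z^3 - 5*z^2 - 2*z + 24) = (z - 5)*(z + 2)*(z^2 - 7*z + 12) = (z - 5)*(z - 4)*(z + 2)*(z - 3)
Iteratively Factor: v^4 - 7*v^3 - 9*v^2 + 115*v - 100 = (v - 1)*(v^3 - 6*v^2 - 15*v + 100) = (v - 5)*(v - 1)*(v^2 - v - 20) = (v - 5)^2*(v - 1)*(v + 4)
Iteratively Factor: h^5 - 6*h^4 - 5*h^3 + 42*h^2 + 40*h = (h + 2)*(h^4 - 8*h^3 + 11*h^2 + 20*h) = (h - 4)*(h + 2)*(h^3 - 4*h^2 - 5*h) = (h - 5)*(h - 4)*(h + 2)*(h^2 + h) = h*(h - 5)*(h - 4)*(h + 2)*(h + 1)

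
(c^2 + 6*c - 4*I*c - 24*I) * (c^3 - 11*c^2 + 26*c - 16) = c^5 - 5*c^4 - 4*I*c^4 - 40*c^3 + 20*I*c^3 + 140*c^2 + 160*I*c^2 - 96*c - 560*I*c + 384*I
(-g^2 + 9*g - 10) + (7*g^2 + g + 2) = 6*g^2 + 10*g - 8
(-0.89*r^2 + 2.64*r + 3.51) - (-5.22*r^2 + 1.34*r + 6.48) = 4.33*r^2 + 1.3*r - 2.97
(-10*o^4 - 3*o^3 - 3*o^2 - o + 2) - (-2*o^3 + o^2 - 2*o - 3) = -10*o^4 - o^3 - 4*o^2 + o + 5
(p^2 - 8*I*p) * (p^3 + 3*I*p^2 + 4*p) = p^5 - 5*I*p^4 + 28*p^3 - 32*I*p^2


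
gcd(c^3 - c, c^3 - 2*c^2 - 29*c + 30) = c - 1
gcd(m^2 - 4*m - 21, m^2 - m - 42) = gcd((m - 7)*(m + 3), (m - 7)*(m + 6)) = m - 7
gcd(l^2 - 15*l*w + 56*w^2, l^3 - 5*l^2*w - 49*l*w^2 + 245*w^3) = -l + 7*w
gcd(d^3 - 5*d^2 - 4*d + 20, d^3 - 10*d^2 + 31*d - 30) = d^2 - 7*d + 10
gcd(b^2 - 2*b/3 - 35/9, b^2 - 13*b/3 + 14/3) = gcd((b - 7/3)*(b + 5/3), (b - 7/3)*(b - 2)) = b - 7/3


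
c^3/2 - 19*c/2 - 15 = (c/2 + 1)*(c - 5)*(c + 3)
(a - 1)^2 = a^2 - 2*a + 1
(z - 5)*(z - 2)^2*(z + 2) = z^4 - 7*z^3 + 6*z^2 + 28*z - 40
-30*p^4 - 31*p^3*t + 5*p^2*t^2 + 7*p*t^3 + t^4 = (-2*p + t)*(p + t)*(3*p + t)*(5*p + t)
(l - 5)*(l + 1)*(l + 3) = l^3 - l^2 - 17*l - 15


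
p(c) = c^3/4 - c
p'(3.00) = 5.75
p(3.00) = 3.75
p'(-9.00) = 59.75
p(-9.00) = -173.25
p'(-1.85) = 1.57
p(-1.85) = 0.27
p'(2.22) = 2.70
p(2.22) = 0.52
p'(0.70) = -0.63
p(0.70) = -0.61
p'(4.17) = 12.04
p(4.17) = 13.96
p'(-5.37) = 20.63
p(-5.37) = -33.34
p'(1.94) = 1.82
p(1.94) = -0.11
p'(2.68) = 4.39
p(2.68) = 2.13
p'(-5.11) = 18.58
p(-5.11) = -28.25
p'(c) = 3*c^2/4 - 1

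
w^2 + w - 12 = (w - 3)*(w + 4)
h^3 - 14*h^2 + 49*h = h*(h - 7)^2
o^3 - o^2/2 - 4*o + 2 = (o - 2)*(o - 1/2)*(o + 2)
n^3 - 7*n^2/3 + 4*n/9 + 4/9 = (n - 2)*(n - 2/3)*(n + 1/3)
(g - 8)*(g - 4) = g^2 - 12*g + 32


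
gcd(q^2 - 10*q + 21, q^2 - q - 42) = q - 7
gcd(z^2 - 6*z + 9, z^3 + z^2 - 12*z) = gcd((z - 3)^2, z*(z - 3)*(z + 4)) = z - 3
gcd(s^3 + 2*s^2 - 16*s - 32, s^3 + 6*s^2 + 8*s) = s^2 + 6*s + 8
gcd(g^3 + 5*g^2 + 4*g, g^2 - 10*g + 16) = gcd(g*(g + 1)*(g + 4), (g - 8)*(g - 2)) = 1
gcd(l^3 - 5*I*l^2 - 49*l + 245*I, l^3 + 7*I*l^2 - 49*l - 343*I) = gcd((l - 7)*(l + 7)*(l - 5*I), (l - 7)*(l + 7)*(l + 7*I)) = l^2 - 49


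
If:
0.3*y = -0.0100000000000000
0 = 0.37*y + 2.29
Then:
No Solution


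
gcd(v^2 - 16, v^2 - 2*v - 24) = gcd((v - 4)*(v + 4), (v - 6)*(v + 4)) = v + 4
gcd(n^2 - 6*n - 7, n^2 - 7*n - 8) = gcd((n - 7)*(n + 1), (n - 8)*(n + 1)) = n + 1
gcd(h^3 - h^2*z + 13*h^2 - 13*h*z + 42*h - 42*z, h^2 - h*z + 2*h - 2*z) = -h + z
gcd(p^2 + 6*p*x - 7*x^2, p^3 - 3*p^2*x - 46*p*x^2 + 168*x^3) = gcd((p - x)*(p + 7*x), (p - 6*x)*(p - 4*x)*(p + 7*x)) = p + 7*x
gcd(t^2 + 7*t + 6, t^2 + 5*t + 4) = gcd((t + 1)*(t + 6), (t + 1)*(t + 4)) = t + 1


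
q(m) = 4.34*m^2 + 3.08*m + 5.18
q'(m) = 8.68*m + 3.08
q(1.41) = 18.15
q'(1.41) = 15.32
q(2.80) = 47.83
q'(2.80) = 27.38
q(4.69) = 115.09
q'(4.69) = 43.79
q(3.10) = 56.44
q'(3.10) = 29.99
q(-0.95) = 6.17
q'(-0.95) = -5.17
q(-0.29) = 4.65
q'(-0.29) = 0.56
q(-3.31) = 42.53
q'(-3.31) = -25.65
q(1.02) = 12.84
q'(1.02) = 11.93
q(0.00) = 5.18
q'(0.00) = 3.08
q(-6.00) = 142.94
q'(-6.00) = -49.00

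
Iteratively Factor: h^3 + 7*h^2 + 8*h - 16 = (h + 4)*(h^2 + 3*h - 4) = (h - 1)*(h + 4)*(h + 4)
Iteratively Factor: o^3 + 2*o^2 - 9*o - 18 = (o + 2)*(o^2 - 9) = (o + 2)*(o + 3)*(o - 3)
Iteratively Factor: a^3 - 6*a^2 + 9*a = (a - 3)*(a^2 - 3*a) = a*(a - 3)*(a - 3)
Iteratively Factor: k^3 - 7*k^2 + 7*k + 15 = (k - 5)*(k^2 - 2*k - 3) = (k - 5)*(k + 1)*(k - 3)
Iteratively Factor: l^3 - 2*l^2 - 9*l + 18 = (l - 2)*(l^2 - 9) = (l - 3)*(l - 2)*(l + 3)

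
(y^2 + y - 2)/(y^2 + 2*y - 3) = (y + 2)/(y + 3)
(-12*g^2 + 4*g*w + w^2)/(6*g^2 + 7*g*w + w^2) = (-2*g + w)/(g + w)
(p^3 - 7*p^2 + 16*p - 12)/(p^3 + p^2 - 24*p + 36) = (p - 2)/(p + 6)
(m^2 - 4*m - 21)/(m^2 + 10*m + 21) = (m - 7)/(m + 7)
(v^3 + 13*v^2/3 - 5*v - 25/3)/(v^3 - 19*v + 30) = (3*v^2 - 2*v - 5)/(3*(v^2 - 5*v + 6))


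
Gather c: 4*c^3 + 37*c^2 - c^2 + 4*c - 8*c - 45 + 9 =4*c^3 + 36*c^2 - 4*c - 36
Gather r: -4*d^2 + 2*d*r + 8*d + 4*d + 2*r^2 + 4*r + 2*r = -4*d^2 + 12*d + 2*r^2 + r*(2*d + 6)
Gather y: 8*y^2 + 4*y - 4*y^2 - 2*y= 4*y^2 + 2*y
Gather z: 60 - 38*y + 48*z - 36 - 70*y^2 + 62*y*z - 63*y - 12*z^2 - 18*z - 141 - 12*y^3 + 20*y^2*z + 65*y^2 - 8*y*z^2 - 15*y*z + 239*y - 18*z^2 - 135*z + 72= -12*y^3 - 5*y^2 + 138*y + z^2*(-8*y - 30) + z*(20*y^2 + 47*y - 105) - 45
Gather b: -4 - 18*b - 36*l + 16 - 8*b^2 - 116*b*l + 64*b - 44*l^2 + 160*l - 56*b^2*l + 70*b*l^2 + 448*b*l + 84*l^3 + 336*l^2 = b^2*(-56*l - 8) + b*(70*l^2 + 332*l + 46) + 84*l^3 + 292*l^2 + 124*l + 12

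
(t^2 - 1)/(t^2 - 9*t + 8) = (t + 1)/(t - 8)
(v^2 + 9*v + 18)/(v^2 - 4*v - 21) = (v + 6)/(v - 7)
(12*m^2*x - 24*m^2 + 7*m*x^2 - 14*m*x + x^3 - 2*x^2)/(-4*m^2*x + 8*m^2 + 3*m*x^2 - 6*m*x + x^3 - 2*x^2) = (3*m + x)/(-m + x)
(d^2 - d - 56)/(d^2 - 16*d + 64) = (d + 7)/(d - 8)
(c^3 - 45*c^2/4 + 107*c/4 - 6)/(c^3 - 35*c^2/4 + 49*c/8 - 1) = 2*(c - 3)/(2*c - 1)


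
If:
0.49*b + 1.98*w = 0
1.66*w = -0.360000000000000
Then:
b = 0.88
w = -0.22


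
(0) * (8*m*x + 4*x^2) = 0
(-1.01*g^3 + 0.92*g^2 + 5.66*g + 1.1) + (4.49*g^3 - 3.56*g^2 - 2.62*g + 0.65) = 3.48*g^3 - 2.64*g^2 + 3.04*g + 1.75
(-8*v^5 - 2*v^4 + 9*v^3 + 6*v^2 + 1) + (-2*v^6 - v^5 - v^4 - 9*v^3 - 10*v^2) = -2*v^6 - 9*v^5 - 3*v^4 - 4*v^2 + 1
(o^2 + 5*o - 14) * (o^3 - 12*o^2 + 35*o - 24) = o^5 - 7*o^4 - 39*o^3 + 319*o^2 - 610*o + 336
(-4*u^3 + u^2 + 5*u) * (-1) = 4*u^3 - u^2 - 5*u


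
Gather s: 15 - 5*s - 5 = 10 - 5*s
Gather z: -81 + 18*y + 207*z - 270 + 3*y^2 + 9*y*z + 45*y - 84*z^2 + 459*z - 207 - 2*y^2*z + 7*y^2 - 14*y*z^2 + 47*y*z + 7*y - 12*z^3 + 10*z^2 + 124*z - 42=10*y^2 + 70*y - 12*z^3 + z^2*(-14*y - 74) + z*(-2*y^2 + 56*y + 790) - 600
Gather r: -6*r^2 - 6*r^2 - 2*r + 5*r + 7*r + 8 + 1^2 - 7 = -12*r^2 + 10*r + 2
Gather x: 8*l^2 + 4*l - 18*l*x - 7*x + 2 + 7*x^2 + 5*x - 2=8*l^2 + 4*l + 7*x^2 + x*(-18*l - 2)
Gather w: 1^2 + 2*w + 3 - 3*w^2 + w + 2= -3*w^2 + 3*w + 6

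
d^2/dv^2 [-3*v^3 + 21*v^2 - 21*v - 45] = 42 - 18*v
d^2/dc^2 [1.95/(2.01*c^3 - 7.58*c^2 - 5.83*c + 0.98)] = ((29.562 - 23.517*c)*(2.01*c^3 - 7.58*c^2 - 5.83*c + 0.98) + 1.95*(-12.06*c^2 + 30.32*c + 11.66)*(-6.03*c^2 + 15.16*c + 5.83))/(2.01*c^3 - 7.58*c^2 - 5.83*c + 0.98)^3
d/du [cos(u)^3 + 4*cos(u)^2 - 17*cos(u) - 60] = (-3*cos(u)^2 - 8*cos(u) + 17)*sin(u)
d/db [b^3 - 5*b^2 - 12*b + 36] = 3*b^2 - 10*b - 12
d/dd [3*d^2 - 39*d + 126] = 6*d - 39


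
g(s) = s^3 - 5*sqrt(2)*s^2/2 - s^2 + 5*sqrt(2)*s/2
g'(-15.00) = 814.60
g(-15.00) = -4448.53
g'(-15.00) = 814.60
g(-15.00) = -4448.53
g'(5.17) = 36.82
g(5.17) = 35.24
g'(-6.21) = 175.56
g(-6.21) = -436.35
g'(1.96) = -2.72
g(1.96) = -2.96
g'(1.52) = -3.32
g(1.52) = -1.59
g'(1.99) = -2.64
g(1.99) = -3.04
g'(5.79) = 51.59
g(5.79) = 62.53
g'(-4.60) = 108.74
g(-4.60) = -209.57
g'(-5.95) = 163.72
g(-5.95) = -392.25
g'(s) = 3*s^2 - 5*sqrt(2)*s - 2*s + 5*sqrt(2)/2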